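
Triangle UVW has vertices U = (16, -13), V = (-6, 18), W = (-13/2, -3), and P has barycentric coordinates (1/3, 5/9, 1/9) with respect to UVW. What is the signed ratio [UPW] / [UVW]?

5/9

The signed ratio [UPW]/[UVW] equals the barycentric coordinate of P at vertex V, which is 5/9.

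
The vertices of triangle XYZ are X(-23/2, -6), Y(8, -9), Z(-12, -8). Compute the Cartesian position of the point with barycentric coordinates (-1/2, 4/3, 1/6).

(173/12, -31/3)

W = (-1/2)·X + (4/3)·Y + (1/6)·Z.
x-coordinate: (-1/2)·(-23/2) + (4/3)·8 + (1/6)·(-12) = 173/12.
y-coordinate: (-1/2)·(-6) + (4/3)·(-9) + (1/6)·(-8) = -31/3.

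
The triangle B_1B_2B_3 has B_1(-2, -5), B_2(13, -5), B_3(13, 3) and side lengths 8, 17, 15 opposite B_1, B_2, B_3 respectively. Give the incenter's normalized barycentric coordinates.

The incenter has barycentric coordinates proportional to the opposite side lengths: (8 : 17 : 15).
Normalizing by 8+17+15 = 40 gives (1/5, 17/40, 3/8).

(1/5, 17/40, 3/8)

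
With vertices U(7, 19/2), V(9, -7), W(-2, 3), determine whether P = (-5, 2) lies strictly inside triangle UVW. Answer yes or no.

no

Barycentric coordinates of P: (-82/323, -21/323, 426/323).
The three coordinates are negative, negative, positive; a point is interior exactly when all three are positive.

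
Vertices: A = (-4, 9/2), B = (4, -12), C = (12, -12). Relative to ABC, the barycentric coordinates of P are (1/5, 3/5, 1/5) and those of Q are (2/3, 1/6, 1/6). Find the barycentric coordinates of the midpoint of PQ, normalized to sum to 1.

Since both coordinate triples sum to 1, the midpoint's barycentrics are the componentwise average.
(1/5+2/3)/2 = 13/30; similarly 23/60 and 11/60.

(13/30, 23/60, 11/60)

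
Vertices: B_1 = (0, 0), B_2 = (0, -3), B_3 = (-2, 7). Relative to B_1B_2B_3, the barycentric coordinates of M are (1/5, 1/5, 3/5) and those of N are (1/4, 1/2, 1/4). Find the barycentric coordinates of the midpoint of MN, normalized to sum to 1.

(9/40, 7/20, 17/40)

Since both coordinate triples sum to 1, the midpoint's barycentrics are the componentwise average.
(1/5+1/4)/2 = 9/40; similarly 7/20 and 17/40.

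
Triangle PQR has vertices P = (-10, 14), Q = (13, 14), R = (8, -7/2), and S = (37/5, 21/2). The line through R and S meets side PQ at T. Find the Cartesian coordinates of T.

(29/4, 14)

Barycentric coordinates of S with respect to PQR: (1/5, 3/5, 1/5).
On side PQ the R-coordinate is zero; dropping S's R-weight 1/5 and renormalizing the remaining 1/5 : 3/5 gives weights 1/4, 3/4 on P, Q.
T = (1/4)·(-10, 14) + (3/4)·(13, 14) = (29/4, 14).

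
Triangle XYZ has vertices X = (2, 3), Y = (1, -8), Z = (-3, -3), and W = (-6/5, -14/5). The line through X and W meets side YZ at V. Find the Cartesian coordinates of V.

(-2, -17/4)

Barycentric coordinates of W with respect to XYZ: (1/5, 1/5, 3/5).
On side YZ the X-coordinate is zero; dropping W's X-weight 1/5 and renormalizing the remaining 1/5 : 3/5 gives weights 1/4, 3/4 on Y, Z.
V = (1/4)·(1, -8) + (3/4)·(-3, -3) = (-2, -17/4).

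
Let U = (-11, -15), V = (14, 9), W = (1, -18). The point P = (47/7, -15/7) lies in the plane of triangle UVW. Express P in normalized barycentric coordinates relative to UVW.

(1/7, 4/7, 2/7)

Signed area of the reference triangle: [UVW] = ½·((-11)·(9−(-18)) + 14·(-18−(-15)) + 1·(-15−9)) = ½·(-297 − 42 − 24) = -363/2.
[PVW] = ½·((47/7)·(9−(-18)) + 14·(-18−(-15/7)) + 1·(-15/7−9)) = ½·(1269/7 − 222 − 78/7) = -363/14, so the U-coordinate is (-363/14)/(-363/2) = 1/7.
[UPW] = ½·((-11)·(-15/7−(-18)) + (47/7)·(-18−(-15)) + 1·(-15−(-15/7))) = ½·(-1221/7 − 141/7 − 90/7) = -726/7, so the V-coordinate is 4/7.
[UVP] = ½·((-11)·(9−(-15/7)) + 14·(-15/7−(-15)) + (47/7)·(-15−9)) = ½·(-858/7 + 180 − 1128/7) = -363/7, so the W-coordinate is 2/7.
Check: 1/7 + 4/7 + 2/7 = 1.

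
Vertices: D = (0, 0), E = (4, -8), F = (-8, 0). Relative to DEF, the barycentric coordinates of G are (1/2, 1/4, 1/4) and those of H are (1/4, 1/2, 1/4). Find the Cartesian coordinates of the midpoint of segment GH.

(-1/2, -3)

Barycentric coordinates of the midpoint are the average: (3/8, 3/8, 1/4).
Converting: (3/8)·D + (3/8)·E + (1/4)·F = (-1/2, -3).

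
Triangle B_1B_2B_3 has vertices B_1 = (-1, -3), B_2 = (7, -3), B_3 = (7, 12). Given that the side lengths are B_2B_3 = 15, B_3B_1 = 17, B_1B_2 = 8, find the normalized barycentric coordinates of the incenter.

(3/8, 17/40, 1/5)

The incenter has barycentric coordinates proportional to the opposite side lengths: (15 : 17 : 8).
Normalizing by 15+17+8 = 40 gives (3/8, 17/40, 1/5).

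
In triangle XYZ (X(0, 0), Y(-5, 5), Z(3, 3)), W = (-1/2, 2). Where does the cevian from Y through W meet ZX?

(1, 1)

Barycentric coordinates of W with respect to XYZ: (1/2, 1/4, 1/4).
On side ZX the Y-coordinate is zero; dropping W's Y-weight 1/4 and renormalizing the remaining 1/4 : 1/2 gives weights 1/3, 2/3 on Z, X.
V = (1/3)·(3, 3) + (2/3)·(0, 0) = (1, 1).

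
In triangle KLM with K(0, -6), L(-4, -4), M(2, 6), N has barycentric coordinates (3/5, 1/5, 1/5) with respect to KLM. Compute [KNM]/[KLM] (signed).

The signed ratio [KNM]/[KLM] equals the barycentric coordinate of N at vertex L, which is 1/5.

1/5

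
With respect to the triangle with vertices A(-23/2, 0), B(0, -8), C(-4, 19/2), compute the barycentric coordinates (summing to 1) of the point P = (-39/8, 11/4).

(1/4, 1/4, 1/2)

Signed area of the reference triangle: [ABC] = ½·((-23/2)·(-8−(19/2)) + 0·(19/2−0) + (-4)·(0−(-8))) = ½·(805/4 + 0 − 32) = 677/8.
[PBC] = ½·((-39/8)·(-8−(19/2)) + 0·(19/2−(11/4)) + (-4)·(11/4−(-8))) = ½·(1365/16 + 0 − 43) = 677/32, so the A-coordinate is (677/32)/(677/8) = 1/4.
[APC] = ½·((-23/2)·(11/4−(19/2)) + (-39/8)·(19/2−0) + (-4)·(0−(11/4))) = ½·(621/8 − 741/16 + 11) = 677/32, so the B-coordinate is 1/4.
[ABP] = ½·((-23/2)·(-8−(11/4)) + 0·(11/4−0) + (-39/8)·(0−(-8))) = ½·(989/8 + 0 − 39) = 677/16, so the C-coordinate is 1/2.
Check: 1/4 + 1/4 + 1/2 = 1.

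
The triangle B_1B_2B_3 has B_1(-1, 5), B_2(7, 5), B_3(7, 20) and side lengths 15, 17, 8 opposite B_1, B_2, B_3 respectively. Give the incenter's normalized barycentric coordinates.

(3/8, 17/40, 1/5)

The incenter has barycentric coordinates proportional to the opposite side lengths: (15 : 17 : 8).
Normalizing by 15+17+8 = 40 gives (3/8, 17/40, 1/5).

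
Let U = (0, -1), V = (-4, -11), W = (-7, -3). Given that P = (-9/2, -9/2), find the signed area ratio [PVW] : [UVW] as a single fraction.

[UVW] = ½·(0·(-11−(-3)) + (-4)·(-3−(-1)) + (-7)·(-1−(-11))) = ½·(0 + 8 − 70) = -31.
[PVW] = ½·((-9/2)·(-11−(-3)) + (-4)·(-3−(-9/2)) + (-7)·(-9/2−(-11))) = ½·(36 − 6 − 91/2) = -31/4, so the ratio is (-31/4)/(-31) = 1/4.

1/4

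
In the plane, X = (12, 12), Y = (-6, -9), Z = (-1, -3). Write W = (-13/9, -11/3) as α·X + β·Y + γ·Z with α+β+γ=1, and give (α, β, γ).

(2/9, 2/3, 1/9)

Signed area of the reference triangle: [XYZ] = ½·(12·(-9−(-3)) + (-6)·(-3−12) + (-1)·(12−(-9))) = ½·(-72 + 90 − 21) = -3/2.
[WYZ] = ½·((-13/9)·(-9−(-3)) + (-6)·(-3−(-11/3)) + (-1)·(-11/3−(-9))) = ½·(26/3 − 4 − 16/3) = -1/3, so the X-coordinate is (-1/3)/(-3/2) = 2/9.
[XWZ] = ½·(12·(-11/3−(-3)) + (-13/9)·(-3−12) + (-1)·(12−(-11/3))) = ½·(-8 + 65/3 − 47/3) = -1, so the Y-coordinate is 2/3.
[XYW] = ½·(12·(-9−(-11/3)) + (-6)·(-11/3−12) + (-13/9)·(12−(-9))) = ½·(-64 + 94 − 91/3) = -1/6, so the Z-coordinate is 1/9.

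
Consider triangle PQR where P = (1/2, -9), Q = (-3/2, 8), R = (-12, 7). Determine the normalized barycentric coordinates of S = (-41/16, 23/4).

(1/8, 3/4, 1/8)

Signed area of the reference triangle: [PQR] = ½·((1/2)·(8−7) + (-3/2)·(7−(-9)) + (-12)·(-9−8)) = ½·(1/2 − 24 + 204) = 361/4.
[SQR] = ½·((-41/16)·(8−7) + (-3/2)·(7−(23/4)) + (-12)·(23/4−8)) = ½·(-41/16 − 15/8 + 27) = 361/32, so the P-coordinate is (361/32)/(361/4) = 1/8.
[PSR] = ½·((1/2)·(23/4−7) + (-41/16)·(7−(-9)) + (-12)·(-9−(23/4))) = ½·(-5/8 − 41 + 177) = 1083/16, so the Q-coordinate is 3/4.
[PQS] = ½·((1/2)·(8−(23/4)) + (-3/2)·(23/4−(-9)) + (-41/16)·(-9−8)) = ½·(9/8 − 177/8 + 697/16) = 361/32, so the R-coordinate is 1/8.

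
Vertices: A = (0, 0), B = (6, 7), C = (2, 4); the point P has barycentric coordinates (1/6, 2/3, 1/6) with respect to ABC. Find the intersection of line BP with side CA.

Line BP meets CA where the B-coordinate vanishes; zeroing P's B-weight and renormalizing leaves C, A-weights 1/6 : 1/6 → (1/2, 1/2).
So Q = (1/2)·C + (1/2)·A = (1, 2).

(1, 2)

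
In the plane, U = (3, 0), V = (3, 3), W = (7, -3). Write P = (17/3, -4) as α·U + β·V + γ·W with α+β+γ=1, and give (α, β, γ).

(1, -2/3, 2/3)

Signed area of the reference triangle: [UVW] = ½·(3·(3−(-3)) + 3·(-3−0) + 7·(0−3)) = ½·(18 − 9 − 21) = -6.
[PVW] = ½·((17/3)·(3−(-3)) + 3·(-3−(-4)) + 7·(-4−3)) = ½·(34 + 3 − 49) = -6, so the U-coordinate is (-6)/(-6) = 1.
[UPW] = ½·(3·(-4−(-3)) + (17/3)·(-3−0) + 7·(0−(-4))) = ½·(-3 − 17 + 28) = 4, so the V-coordinate is -2/3.
[UVP] = ½·(3·(3−(-4)) + 3·(-4−0) + (17/3)·(0−3)) = ½·(21 − 12 − 17) = -4, so the W-coordinate is 2/3.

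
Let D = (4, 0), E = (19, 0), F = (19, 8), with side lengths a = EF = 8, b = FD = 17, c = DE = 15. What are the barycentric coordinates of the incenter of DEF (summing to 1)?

The incenter has barycentric coordinates proportional to the opposite side lengths: (8 : 17 : 15).
Normalizing by 8+17+15 = 40 gives (1/5, 17/40, 3/8).

(1/5, 17/40, 3/8)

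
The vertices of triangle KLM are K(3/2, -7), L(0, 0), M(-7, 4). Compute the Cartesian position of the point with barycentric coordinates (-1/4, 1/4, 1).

(-59/8, 23/4)

N = (-1/4)·K + (1/4)·L + 1·M.
x-coordinate: (-1/4)·(3/2) + (1/4)·0 + 1·(-7) = -59/8.
y-coordinate: (-1/4)·(-7) + (1/4)·0 + 1·4 = 23/4.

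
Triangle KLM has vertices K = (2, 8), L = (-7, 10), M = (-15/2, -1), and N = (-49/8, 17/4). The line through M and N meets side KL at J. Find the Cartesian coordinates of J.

Barycentric coordinates of N with respect to KLM: (1/8, 3/8, 1/2).
On side KL the M-coordinate is zero; dropping N's M-weight 1/2 and renormalizing the remaining 1/8 : 3/8 gives weights 1/4, 3/4 on K, L.
J = (1/4)·(2, 8) + (3/4)·(-7, 10) = (-19/4, 19/2).

(-19/4, 19/2)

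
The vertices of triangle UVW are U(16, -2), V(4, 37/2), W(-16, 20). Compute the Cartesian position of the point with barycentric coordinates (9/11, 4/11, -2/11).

P = (9/11)·U + (4/11)·V + (-2/11)·W.
x-coordinate: (9/11)·16 + (4/11)·4 + (-2/11)·(-16) = 192/11.
y-coordinate: (9/11)·(-2) + (4/11)·(37/2) + (-2/11)·20 = 16/11.

(192/11, 16/11)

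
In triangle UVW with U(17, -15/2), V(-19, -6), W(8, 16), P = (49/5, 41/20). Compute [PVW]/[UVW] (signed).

[UVW] = ½·(17·(-6−16) + (-19)·(16−(-15/2)) + 8·(-15/2−(-6))) = ½·(-374 − 893/2 − 12) = -1665/4.
[PVW] = ½·((49/5)·(-6−16) + (-19)·(16−(41/20)) + 8·(41/20−(-6))) = ½·(-1078/5 − 5301/20 + 322/5) = -1665/8, so the ratio is (-1665/8)/(-1665/4) = 1/2.

1/2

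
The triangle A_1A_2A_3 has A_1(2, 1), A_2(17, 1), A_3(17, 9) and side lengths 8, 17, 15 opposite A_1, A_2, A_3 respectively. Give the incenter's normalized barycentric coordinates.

The incenter has barycentric coordinates proportional to the opposite side lengths: (8 : 17 : 15).
Normalizing by 8+17+15 = 40 gives (1/5, 17/40, 3/8).

(1/5, 17/40, 3/8)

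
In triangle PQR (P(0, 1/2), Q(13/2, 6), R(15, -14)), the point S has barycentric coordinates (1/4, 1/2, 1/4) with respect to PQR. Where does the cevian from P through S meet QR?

Line PS meets QR where the P-coordinate vanishes; zeroing S's P-weight and renormalizing leaves Q, R-weights 1/2 : 1/4 → (2/3, 1/3).
So T = (2/3)·Q + (1/3)·R = (28/3, -2/3).

(28/3, -2/3)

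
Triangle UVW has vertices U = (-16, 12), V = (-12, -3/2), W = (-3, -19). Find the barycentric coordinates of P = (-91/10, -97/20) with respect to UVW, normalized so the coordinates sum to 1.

(2/5, 1/10, 1/2)

Signed area of the reference triangle: [UVW] = ½·((-16)·(-3/2−(-19)) + (-12)·(-19−12) + (-3)·(12−(-3/2))) = ½·(-280 + 372 − 81/2) = 103/4.
[PVW] = ½·((-91/10)·(-3/2−(-19)) + (-12)·(-19−(-97/20)) + (-3)·(-97/20−(-3/2))) = ½·(-637/4 + 849/5 + 201/20) = 103/10, so the U-coordinate is (103/10)/(103/4) = 2/5.
[UPW] = ½·((-16)·(-97/20−(-19)) + (-91/10)·(-19−12) + (-3)·(12−(-97/20))) = ½·(-1132/5 + 2821/10 − 1011/20) = 103/40, so the V-coordinate is 1/10.
[UVP] = ½·((-16)·(-3/2−(-97/20)) + (-12)·(-97/20−12) + (-91/10)·(12−(-3/2))) = ½·(-268/5 + 1011/5 − 2457/20) = 103/8, so the W-coordinate is 1/2.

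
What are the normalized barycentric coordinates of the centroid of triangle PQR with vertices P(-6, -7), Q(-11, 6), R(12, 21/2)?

The centroid is the average of the vertices, so each weight is 1/3.

(1/3, 1/3, 1/3)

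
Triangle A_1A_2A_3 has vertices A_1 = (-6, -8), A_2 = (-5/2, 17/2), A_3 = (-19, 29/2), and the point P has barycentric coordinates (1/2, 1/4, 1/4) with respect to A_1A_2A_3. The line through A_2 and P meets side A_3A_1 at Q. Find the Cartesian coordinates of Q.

(-31/3, -1/2)

Line A_2P meets A_3A_1 where the A_2-coordinate vanishes; zeroing P's A_2-weight and renormalizing leaves A_3, A_1-weights 1/4 : 1/2 → (1/3, 2/3).
So Q = (1/3)·A_3 + (2/3)·A_1 = (-31/3, -1/2).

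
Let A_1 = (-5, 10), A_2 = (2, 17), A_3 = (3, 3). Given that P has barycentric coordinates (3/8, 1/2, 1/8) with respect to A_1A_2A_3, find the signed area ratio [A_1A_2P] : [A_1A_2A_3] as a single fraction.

The signed ratio [A_1A_2P]/[A_1A_2A_3] equals the barycentric coordinate of P at vertex A_3, which is 1/8.

1/8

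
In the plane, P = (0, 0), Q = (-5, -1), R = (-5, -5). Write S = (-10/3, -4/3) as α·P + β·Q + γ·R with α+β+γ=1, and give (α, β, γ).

(1/3, 1/2, 1/6)

Signed area of the reference triangle: [PQR] = ½·(0·(-1−(-5)) + (-5)·(-5−0) + (-5)·(0−(-1))) = ½·(0 + 25 − 5) = 10.
[SQR] = ½·((-10/3)·(-1−(-5)) + (-5)·(-5−(-4/3)) + (-5)·(-4/3−(-1))) = ½·(-40/3 + 55/3 + 5/3) = 10/3, so the P-coordinate is (10/3)/10 = 1/3.
[PSR] = ½·(0·(-4/3−(-5)) + (-10/3)·(-5−0) + (-5)·(0−(-4/3))) = ½·(0 + 50/3 − 20/3) = 5, so the Q-coordinate is 1/2.
[PQS] = ½·(0·(-1−(-4/3)) + (-5)·(-4/3−0) + (-10/3)·(0−(-1))) = ½·(0 + 20/3 − 10/3) = 5/3, so the R-coordinate is 1/6.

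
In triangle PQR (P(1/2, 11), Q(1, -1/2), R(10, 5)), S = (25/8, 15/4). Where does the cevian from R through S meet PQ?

Barycentric coordinates of S with respect to PQR: (1/4, 1/2, 1/4).
On side PQ the R-coordinate is zero; dropping S's R-weight 1/4 and renormalizing the remaining 1/4 : 1/2 gives weights 1/3, 2/3 on P, Q.
T = (1/3)·(1/2, 11) + (2/3)·(1, -1/2) = (5/6, 10/3).

(5/6, 10/3)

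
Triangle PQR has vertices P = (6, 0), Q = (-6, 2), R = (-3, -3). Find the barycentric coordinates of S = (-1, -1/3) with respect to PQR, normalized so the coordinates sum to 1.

(1/3, 1/3, 1/3)

Signed area of the reference triangle: [PQR] = ½·(6·(2−(-3)) + (-6)·(-3−0) + (-3)·(0−2)) = ½·(30 + 18 + 6) = 27.
[SQR] = ½·((-1)·(2−(-3)) + (-6)·(-3−(-1/3)) + (-3)·(-1/3−2)) = ½·(-5 + 16 + 7) = 9, so the P-coordinate is 9/27 = 1/3.
[PSR] = ½·(6·(-1/3−(-3)) + (-1)·(-3−0) + (-3)·(0−(-1/3))) = ½·(16 + 3 − 1) = 9, so the Q-coordinate is 1/3.
[PQS] = ½·(6·(2−(-1/3)) + (-6)·(-1/3−0) + (-1)·(0−2)) = ½·(14 + 2 + 2) = 9, so the R-coordinate is 1/3.
Check: 1/3 + 1/3 + 1/3 = 1.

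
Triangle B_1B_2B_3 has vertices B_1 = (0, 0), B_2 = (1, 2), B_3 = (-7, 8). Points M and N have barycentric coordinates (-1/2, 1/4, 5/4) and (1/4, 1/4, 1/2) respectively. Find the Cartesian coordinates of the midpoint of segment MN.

(-47/8, 15/2)

Barycentric coordinates of the midpoint are the average: (-1/8, 1/4, 7/8).
Converting: (-1/8)·B_1 + (1/4)·B_2 + (7/8)·B_3 = (-47/8, 15/2).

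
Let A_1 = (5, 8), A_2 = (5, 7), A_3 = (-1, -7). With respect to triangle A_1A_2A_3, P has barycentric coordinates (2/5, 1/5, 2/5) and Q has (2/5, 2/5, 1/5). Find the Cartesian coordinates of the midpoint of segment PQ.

(16/5, 16/5)

Barycentric coordinates of the midpoint are the average: (2/5, 3/10, 3/10).
Converting: (2/5)·A_1 + (3/10)·A_2 + (3/10)·A_3 = (16/5, 16/5).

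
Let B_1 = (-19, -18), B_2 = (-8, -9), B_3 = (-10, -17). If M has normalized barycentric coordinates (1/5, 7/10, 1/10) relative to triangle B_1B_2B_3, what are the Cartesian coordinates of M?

(-52/5, -58/5)

M = (1/5)·B_1 + (7/10)·B_2 + (1/10)·B_3.
x-coordinate: (1/5)·(-19) + (7/10)·(-8) + (1/10)·(-10) = -52/5.
y-coordinate: (1/5)·(-18) + (7/10)·(-9) + (1/10)·(-17) = -58/5.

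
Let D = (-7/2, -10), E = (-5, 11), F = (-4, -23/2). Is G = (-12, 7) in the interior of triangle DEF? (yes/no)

no

Barycentric coordinates of G: (-38/3, 5/3, 12).
The three coordinates are negative, positive, positive; a point is interior exactly when all three are positive.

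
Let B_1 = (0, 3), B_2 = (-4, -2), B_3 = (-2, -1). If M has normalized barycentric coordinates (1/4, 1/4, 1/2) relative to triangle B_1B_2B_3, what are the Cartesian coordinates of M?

M = (1/4)·B_1 + (1/4)·B_2 + (1/2)·B_3.
x-coordinate: (1/4)·0 + (1/4)·(-4) + (1/2)·(-2) = -2.
y-coordinate: (1/4)·3 + (1/4)·(-2) + (1/2)·(-1) = -1/4.

(-2, -1/4)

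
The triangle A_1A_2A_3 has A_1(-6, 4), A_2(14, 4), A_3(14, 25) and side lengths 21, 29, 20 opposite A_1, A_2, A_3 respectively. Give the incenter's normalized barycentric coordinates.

(3/10, 29/70, 2/7)

The incenter has barycentric coordinates proportional to the opposite side lengths: (21 : 29 : 20).
Normalizing by 21+29+20 = 70 gives (3/10, 29/70, 2/7).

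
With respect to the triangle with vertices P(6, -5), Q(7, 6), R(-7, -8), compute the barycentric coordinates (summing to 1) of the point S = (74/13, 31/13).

(3/13, 9/13, 1/13)

Signed area of the reference triangle: [PQR] = ½·(6·(6−(-8)) + 7·(-8−(-5)) + (-7)·(-5−6)) = ½·(84 − 21 + 77) = 70.
[SQR] = ½·((74/13)·(6−(-8)) + 7·(-8−(31/13)) + (-7)·(31/13−6)) = ½·(1036/13 − 945/13 + 329/13) = 210/13, so the P-coordinate is (210/13)/70 = 3/13.
[PSR] = ½·(6·(31/13−(-8)) + (74/13)·(-8−(-5)) + (-7)·(-5−(31/13))) = ½·(810/13 − 222/13 + 672/13) = 630/13, so the Q-coordinate is 9/13.
[PQS] = ½·(6·(6−(31/13)) + 7·(31/13−(-5)) + (74/13)·(-5−6)) = ½·(282/13 + 672/13 − 814/13) = 70/13, so the R-coordinate is 1/13.
Check: 3/13 + 9/13 + 1/13 = 1.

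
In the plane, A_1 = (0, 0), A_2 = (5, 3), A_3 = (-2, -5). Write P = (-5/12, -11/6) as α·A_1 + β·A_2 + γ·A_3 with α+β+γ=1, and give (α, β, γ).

(1/2, 1/12, 5/12)

Signed area of the reference triangle: [A_1A_2A_3] = ½·(0·(3−(-5)) + 5·(-5−0) + (-2)·(0−3)) = ½·(0 − 25 + 6) = -19/2.
[PA_2A_3] = ½·((-5/12)·(3−(-5)) + 5·(-5−(-11/6)) + (-2)·(-11/6−3)) = ½·(-10/3 − 95/6 + 29/3) = -19/4, so the A_1-coordinate is (-19/4)/(-19/2) = 1/2.
[A_1PA_3] = ½·(0·(-11/6−(-5)) + (-5/12)·(-5−0) + (-2)·(0−(-11/6))) = ½·(0 + 25/12 − 11/3) = -19/24, so the A_2-coordinate is 1/12.
[A_1A_2P] = ½·(0·(3−(-11/6)) + 5·(-11/6−0) + (-5/12)·(0−3)) = ½·(0 − 55/6 + 5/4) = -95/24, so the A_3-coordinate is 5/12.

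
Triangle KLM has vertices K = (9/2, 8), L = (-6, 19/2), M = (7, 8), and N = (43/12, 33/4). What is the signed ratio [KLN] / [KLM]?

[KLM] = ½·((9/2)·(19/2−8) + (-6)·(8−8) + 7·(8−(19/2))) = ½·(27/4 + 0 − 21/2) = -15/8.
[KLN] = ½·((9/2)·(19/2−(33/4)) + (-6)·(33/4−8) + (43/12)·(8−(19/2))) = ½·(45/8 − 3/2 − 43/8) = -5/8, so the ratio is (-5/8)/(-15/8) = 1/3.

1/3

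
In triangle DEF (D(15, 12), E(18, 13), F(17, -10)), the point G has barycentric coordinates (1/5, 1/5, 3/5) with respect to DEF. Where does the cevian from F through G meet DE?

Line FG meets DE where the F-coordinate vanishes; zeroing G's F-weight and renormalizing leaves D, E-weights 1/5 : 1/5 → (1/2, 1/2).
So H = (1/2)·D + (1/2)·E = (33/2, 25/2).

(33/2, 25/2)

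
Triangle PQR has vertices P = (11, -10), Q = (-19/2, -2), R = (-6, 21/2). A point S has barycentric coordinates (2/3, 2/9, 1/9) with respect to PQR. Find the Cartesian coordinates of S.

(41/9, -107/18)

S = (2/3)·P + (2/9)·Q + (1/9)·R.
x-coordinate: (2/3)·11 + (2/9)·(-19/2) + (1/9)·(-6) = 41/9.
y-coordinate: (2/3)·(-10) + (2/9)·(-2) + (1/9)·(21/2) = -107/18.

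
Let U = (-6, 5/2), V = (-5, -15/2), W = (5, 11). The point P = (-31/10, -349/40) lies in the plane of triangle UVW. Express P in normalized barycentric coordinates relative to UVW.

(-2/5, 5/4, 3/20)

Signed area of the reference triangle: [UVW] = ½·((-6)·(-15/2−11) + (-5)·(11−(5/2)) + 5·(5/2−(-15/2))) = ½·(111 − 85/2 + 50) = 237/4.
[PVW] = ½·((-31/10)·(-15/2−11) + (-5)·(11−(-349/40)) + 5·(-349/40−(-15/2))) = ½·(1147/20 − 789/8 − 49/8) = -237/10, so the U-coordinate is (-237/10)/(237/4) = -2/5.
[UPW] = ½·((-6)·(-349/40−11) + (-31/10)·(11−(5/2)) + 5·(5/2−(-349/40))) = ½·(2367/20 − 527/20 + 449/8) = 1185/16, so the V-coordinate is 5/4.
[UVP] = ½·((-6)·(-15/2−(-349/40)) + (-5)·(-349/40−(5/2)) + (-31/10)·(5/2−(-15/2))) = ½·(-147/20 + 449/8 − 31) = 711/80, so the W-coordinate is 3/20.
Check: -2/5 + 5/4 + 3/20 = 1.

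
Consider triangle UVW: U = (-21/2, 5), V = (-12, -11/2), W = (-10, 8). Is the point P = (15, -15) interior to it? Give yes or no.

Barycentric coordinates of P: (-1534/3, 346/3, 397).
The three coordinates are negative, positive, positive; a point is interior exactly when all three are positive.

no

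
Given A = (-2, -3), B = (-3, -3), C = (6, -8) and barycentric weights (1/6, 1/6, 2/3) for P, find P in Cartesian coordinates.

(19/6, -19/3)

P = (1/6)·A + (1/6)·B + (2/3)·C.
x-coordinate: (1/6)·(-2) + (1/6)·(-3) + (2/3)·6 = 19/6.
y-coordinate: (1/6)·(-3) + (1/6)·(-3) + (2/3)·(-8) = -19/3.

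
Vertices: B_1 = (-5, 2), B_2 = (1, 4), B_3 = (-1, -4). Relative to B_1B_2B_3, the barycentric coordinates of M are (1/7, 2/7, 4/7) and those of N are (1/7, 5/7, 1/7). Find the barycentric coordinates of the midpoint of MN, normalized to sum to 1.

(1/7, 1/2, 5/14)

Since both coordinate triples sum to 1, the midpoint's barycentrics are the componentwise average.
(1/7+1/7)/2 = 1/7; similarly 1/2 and 5/14.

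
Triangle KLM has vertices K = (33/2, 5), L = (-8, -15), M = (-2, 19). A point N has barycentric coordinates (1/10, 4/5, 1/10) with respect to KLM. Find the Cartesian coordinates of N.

N = (1/10)·K + (4/5)·L + (1/10)·M.
x-coordinate: (1/10)·(33/2) + (4/5)·(-8) + (1/10)·(-2) = -99/20.
y-coordinate: (1/10)·5 + (4/5)·(-15) + (1/10)·19 = -48/5.

(-99/20, -48/5)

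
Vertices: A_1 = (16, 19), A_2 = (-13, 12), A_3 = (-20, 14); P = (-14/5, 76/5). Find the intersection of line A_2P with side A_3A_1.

(4, 52/3)

Barycentric coordinates of P with respect to A_1A_2A_3: (2/5, 2/5, 1/5).
On side A_3A_1 the A_2-coordinate is zero; dropping P's A_2-weight 2/5 and renormalizing the remaining 1/5 : 2/5 gives weights 1/3, 2/3 on A_3, A_1.
Q = (1/3)·(-20, 14) + (2/3)·(16, 19) = (4, 52/3).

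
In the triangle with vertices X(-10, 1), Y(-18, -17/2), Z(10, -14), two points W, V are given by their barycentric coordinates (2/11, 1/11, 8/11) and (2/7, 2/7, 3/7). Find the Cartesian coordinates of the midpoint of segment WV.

(4/77, -2913/308)

Barycentric coordinates of the midpoint are the average: (18/77, 29/154, 89/154).
Converting: (18/77)·X + (29/154)·Y + (89/154)·Z = (4/77, -2913/308).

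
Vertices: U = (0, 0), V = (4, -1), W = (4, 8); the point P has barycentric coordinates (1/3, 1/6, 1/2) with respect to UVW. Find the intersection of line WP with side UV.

Line WP meets UV where the W-coordinate vanishes; zeroing P's W-weight and renormalizing leaves U, V-weights 1/3 : 1/6 → (2/3, 1/3).
So Q = (2/3)·U + (1/3)·V = (4/3, -1/3).

(4/3, -1/3)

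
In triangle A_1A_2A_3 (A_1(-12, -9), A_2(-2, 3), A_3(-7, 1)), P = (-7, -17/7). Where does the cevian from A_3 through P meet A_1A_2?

Barycentric coordinates of P with respect to A_1A_2A_3: (3/7, 3/7, 1/7).
On side A_1A_2 the A_3-coordinate is zero; dropping P's A_3-weight 1/7 and renormalizing the remaining 3/7 : 3/7 gives weights 1/2, 1/2 on A_1, A_2.
Q = (1/2)·(-12, -9) + (1/2)·(-2, 3) = (-7, -3).

(-7, -3)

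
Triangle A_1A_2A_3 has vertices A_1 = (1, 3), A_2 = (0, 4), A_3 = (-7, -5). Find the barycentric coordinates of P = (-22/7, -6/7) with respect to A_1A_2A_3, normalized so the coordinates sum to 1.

(5/14, 1/7, 1/2)

Signed area of the reference triangle: [A_1A_2A_3] = ½·(1·(4−(-5)) + 0·(-5−3) + (-7)·(3−4)) = ½·(9 + 0 + 7) = 8.
[PA_2A_3] = ½·((-22/7)·(4−(-5)) + 0·(-5−(-6/7)) + (-7)·(-6/7−4)) = ½·(-198/7 + 0 + 34) = 20/7, so the A_1-coordinate is (20/7)/8 = 5/14.
[A_1PA_3] = ½·(1·(-6/7−(-5)) + (-22/7)·(-5−3) + (-7)·(3−(-6/7))) = ½·(29/7 + 176/7 − 27) = 8/7, so the A_2-coordinate is 1/7.
[A_1A_2P] = ½·(1·(4−(-6/7)) + 0·(-6/7−3) + (-22/7)·(3−4)) = ½·(34/7 + 0 + 22/7) = 4, so the A_3-coordinate is 1/2.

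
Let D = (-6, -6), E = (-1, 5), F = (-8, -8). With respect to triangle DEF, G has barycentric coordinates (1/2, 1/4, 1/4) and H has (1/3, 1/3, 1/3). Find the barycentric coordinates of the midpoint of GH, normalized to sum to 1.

(5/12, 7/24, 7/24)

Since both coordinate triples sum to 1, the midpoint's barycentrics are the componentwise average.
(1/2+1/3)/2 = 5/12; similarly 7/24 and 7/24.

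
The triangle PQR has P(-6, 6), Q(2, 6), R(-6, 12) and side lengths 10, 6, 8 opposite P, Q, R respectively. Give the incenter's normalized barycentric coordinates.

The incenter has barycentric coordinates proportional to the opposite side lengths: (10 : 6 : 8).
Normalizing by 10+6+8 = 24 gives (5/12, 1/4, 1/3).

(5/12, 1/4, 1/3)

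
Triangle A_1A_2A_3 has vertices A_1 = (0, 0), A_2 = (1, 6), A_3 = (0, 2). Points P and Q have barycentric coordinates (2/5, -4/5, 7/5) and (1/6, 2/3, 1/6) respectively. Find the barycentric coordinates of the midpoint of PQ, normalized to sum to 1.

Since both coordinate triples sum to 1, the midpoint's barycentrics are the componentwise average.
(2/5+1/6)/2 = 17/60; similarly -1/15 and 47/60.

(17/60, -1/15, 47/60)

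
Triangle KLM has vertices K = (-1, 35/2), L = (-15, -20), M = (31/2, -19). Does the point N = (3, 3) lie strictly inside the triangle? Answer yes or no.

Barycentric coordinates of N: (2734/4519, 373/4519, 1412/4519).
The three coordinates are positive, positive, positive; a point is interior exactly when all three are positive.

yes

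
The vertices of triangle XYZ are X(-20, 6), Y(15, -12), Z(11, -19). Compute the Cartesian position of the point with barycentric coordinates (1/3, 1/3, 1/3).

W = (1/3)·X + (1/3)·Y + (1/3)·Z.
x-coordinate: (1/3)·(-20) + (1/3)·15 + (1/3)·11 = 2.
y-coordinate: (1/3)·6 + (1/3)·(-12) + (1/3)·(-19) = -25/3.

(2, -25/3)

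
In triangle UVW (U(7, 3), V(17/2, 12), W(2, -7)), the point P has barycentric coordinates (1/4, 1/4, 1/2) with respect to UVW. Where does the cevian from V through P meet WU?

(11/3, -11/3)

Line VP meets WU where the V-coordinate vanishes; zeroing P's V-weight and renormalizing leaves W, U-weights 1/2 : 1/4 → (2/3, 1/3).
So Q = (2/3)·W + (1/3)·U = (11/3, -11/3).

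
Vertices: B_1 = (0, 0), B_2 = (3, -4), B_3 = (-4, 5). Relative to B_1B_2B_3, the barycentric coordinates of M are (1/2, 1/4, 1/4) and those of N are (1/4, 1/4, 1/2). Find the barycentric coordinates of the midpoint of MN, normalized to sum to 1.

Since both coordinate triples sum to 1, the midpoint's barycentrics are the componentwise average.
(1/2+1/4)/2 = 3/8; similarly 1/4 and 3/8.

(3/8, 1/4, 3/8)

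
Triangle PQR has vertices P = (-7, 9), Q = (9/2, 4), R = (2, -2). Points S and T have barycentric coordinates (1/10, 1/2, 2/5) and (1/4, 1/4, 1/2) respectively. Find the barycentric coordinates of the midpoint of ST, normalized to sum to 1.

Since both coordinate triples sum to 1, the midpoint's barycentrics are the componentwise average.
(1/10+1/4)/2 = 7/40; similarly 3/8 and 9/20.

(7/40, 3/8, 9/20)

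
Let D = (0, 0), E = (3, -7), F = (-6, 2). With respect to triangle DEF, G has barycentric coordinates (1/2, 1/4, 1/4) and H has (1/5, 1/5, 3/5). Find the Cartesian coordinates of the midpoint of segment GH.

(-15/8, -29/40)

Barycentric coordinates of the midpoint are the average: (7/20, 9/40, 17/40).
Converting: (7/20)·D + (9/40)·E + (17/40)·F = (-15/8, -29/40).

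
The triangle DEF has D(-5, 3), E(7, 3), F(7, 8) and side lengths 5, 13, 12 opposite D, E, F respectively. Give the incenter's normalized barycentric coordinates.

(1/6, 13/30, 2/5)

The incenter has barycentric coordinates proportional to the opposite side lengths: (5 : 13 : 12).
Normalizing by 5+13+12 = 30 gives (1/6, 13/30, 2/5).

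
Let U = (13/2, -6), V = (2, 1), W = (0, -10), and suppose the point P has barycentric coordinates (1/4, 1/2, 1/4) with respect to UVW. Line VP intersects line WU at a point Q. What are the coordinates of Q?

(13/4, -8)

Line VP meets WU where the V-coordinate vanishes; zeroing P's V-weight and renormalizing leaves W, U-weights 1/4 : 1/4 → (1/2, 1/2).
So Q = (1/2)·W + (1/2)·U = (13/4, -8).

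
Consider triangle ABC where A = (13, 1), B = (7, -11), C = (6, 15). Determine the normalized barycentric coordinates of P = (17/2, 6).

(1/3, 1/6, 1/2)

Signed area of the reference triangle: [ABC] = ½·(13·(-11−15) + 7·(15−1) + 6·(1−(-11))) = ½·(-338 + 98 + 72) = -84.
[PBC] = ½·((17/2)·(-11−15) + 7·(15−6) + 6·(6−(-11))) = ½·(-221 + 63 + 102) = -28, so the A-coordinate is (-28)/(-84) = 1/3.
[APC] = ½·(13·(6−15) + (17/2)·(15−1) + 6·(1−6)) = ½·(-117 + 119 − 30) = -14, so the B-coordinate is 1/6.
[ABP] = ½·(13·(-11−6) + 7·(6−1) + (17/2)·(1−(-11))) = ½·(-221 + 35 + 102) = -42, so the C-coordinate is 1/2.
Check: 1/3 + 1/6 + 1/2 = 1.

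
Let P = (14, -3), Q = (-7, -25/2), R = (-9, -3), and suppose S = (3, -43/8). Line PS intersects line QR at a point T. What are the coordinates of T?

Barycentric coordinates of S with respect to PQR: (1/2, 1/4, 1/4).
On side QR the P-coordinate is zero; dropping S's P-weight 1/2 and renormalizing the remaining 1/4 : 1/4 gives weights 1/2, 1/2 on Q, R.
T = (1/2)·(-7, -25/2) + (1/2)·(-9, -3) = (-8, -31/4).

(-8, -31/4)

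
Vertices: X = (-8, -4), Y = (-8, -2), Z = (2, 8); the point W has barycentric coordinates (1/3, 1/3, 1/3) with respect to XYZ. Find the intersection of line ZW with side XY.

(-8, -3)

Line ZW meets XY where the Z-coordinate vanishes; zeroing W's Z-weight and renormalizing leaves X, Y-weights 1/3 : 1/3 → (1/2, 1/2).
So V = (1/2)·X + (1/2)·Y = (-8, -3).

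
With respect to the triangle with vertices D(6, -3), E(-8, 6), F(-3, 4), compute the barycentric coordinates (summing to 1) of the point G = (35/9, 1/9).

Signed area of the reference triangle: [DEF] = ½·(6·(6−4) + (-8)·(4−(-3)) + (-3)·(-3−6)) = ½·(12 − 56 + 27) = -17/2.
[GEF] = ½·((35/9)·(6−4) + (-8)·(4−(1/9)) + (-3)·(1/9−6)) = ½·(70/9 − 280/9 + 53/3) = -17/6, so the D-coordinate is (-17/6)/(-17/2) = 1/3.
[DGF] = ½·(6·(1/9−4) + (35/9)·(4−(-3)) + (-3)·(-3−(1/9))) = ½·(-70/3 + 245/9 + 28/3) = 119/18, so the E-coordinate is -7/9.
[DEG] = ½·(6·(6−(1/9)) + (-8)·(1/9−(-3)) + (35/9)·(-3−6)) = ½·(106/3 − 224/9 − 35) = -221/18, so the F-coordinate is 13/9.

(1/3, -7/9, 13/9)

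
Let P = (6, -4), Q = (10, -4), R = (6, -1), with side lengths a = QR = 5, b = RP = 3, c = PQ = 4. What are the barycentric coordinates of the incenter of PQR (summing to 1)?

(5/12, 1/4, 1/3)

The incenter has barycentric coordinates proportional to the opposite side lengths: (5 : 3 : 4).
Normalizing by 5+3+4 = 12 gives (5/12, 1/4, 1/3).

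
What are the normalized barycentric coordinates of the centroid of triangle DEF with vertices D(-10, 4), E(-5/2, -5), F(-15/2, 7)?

(1/3, 1/3, 1/3)

The centroid is the average of the vertices, so each weight is 1/3.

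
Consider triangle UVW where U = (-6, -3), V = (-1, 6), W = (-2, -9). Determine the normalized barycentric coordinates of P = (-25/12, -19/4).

Signed area of the reference triangle: [UVW] = ½·((-6)·(6−(-9)) + (-1)·(-9−(-3)) + (-2)·(-3−6)) = ½·(-90 + 6 + 18) = -33.
[PVW] = ½·((-25/12)·(6−(-9)) + (-1)·(-9−(-19/4)) + (-2)·(-19/4−6)) = ½·(-125/4 + 17/4 + 43/2) = -11/4, so the U-coordinate is (-11/4)/(-33) = 1/12.
[UPW] = ½·((-6)·(-19/4−(-9)) + (-25/12)·(-9−(-3)) + (-2)·(-3−(-19/4))) = ½·(-51/2 + 25/2 − 7/2) = -33/4, so the V-coordinate is 1/4.
[UVP] = ½·((-6)·(6−(-19/4)) + (-1)·(-19/4−(-3)) + (-25/12)·(-3−6)) = ½·(-129/2 + 7/4 + 75/4) = -22, so the W-coordinate is 2/3.

(1/12, 1/4, 2/3)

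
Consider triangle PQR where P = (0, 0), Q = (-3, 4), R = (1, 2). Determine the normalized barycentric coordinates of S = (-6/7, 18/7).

Signed area of the reference triangle: [PQR] = ½·(0·(4−2) + (-3)·(2−0) + 1·(0−4)) = ½·(0 − 6 − 4) = -5.
[SQR] = ½·((-6/7)·(4−2) + (-3)·(2−(18/7)) + 1·(18/7−4)) = ½·(-12/7 + 12/7 − 10/7) = -5/7, so the P-coordinate is (-5/7)/(-5) = 1/7.
[PSR] = ½·(0·(18/7−2) + (-6/7)·(2−0) + 1·(0−(18/7))) = ½·(0 − 12/7 − 18/7) = -15/7, so the Q-coordinate is 3/7.
[PQS] = ½·(0·(4−(18/7)) + (-3)·(18/7−0) + (-6/7)·(0−4)) = ½·(0 − 54/7 + 24/7) = -15/7, so the R-coordinate is 3/7.

(1/7, 3/7, 3/7)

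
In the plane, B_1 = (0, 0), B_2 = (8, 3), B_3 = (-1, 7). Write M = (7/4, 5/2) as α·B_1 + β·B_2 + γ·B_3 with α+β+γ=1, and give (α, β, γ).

Signed area of the reference triangle: [B_1B_2B_3] = ½·(0·(3−7) + 8·(7−0) + (-1)·(0−3)) = ½·(0 + 56 + 3) = 59/2.
[MB_2B_3] = ½·((7/4)·(3−7) + 8·(7−(5/2)) + (-1)·(5/2−3)) = ½·(-7 + 36 + 1/2) = 59/4, so the B_1-coordinate is (59/4)/(59/2) = 1/2.
[B_1MB_3] = ½·(0·(5/2−7) + (7/4)·(7−0) + (-1)·(0−(5/2))) = ½·(0 + 49/4 + 5/2) = 59/8, so the B_2-coordinate is 1/4.
[B_1B_2M] = ½·(0·(3−(5/2)) + 8·(5/2−0) + (7/4)·(0−3)) = ½·(0 + 20 − 21/4) = 59/8, so the B_3-coordinate is 1/4.

(1/2, 1/4, 1/4)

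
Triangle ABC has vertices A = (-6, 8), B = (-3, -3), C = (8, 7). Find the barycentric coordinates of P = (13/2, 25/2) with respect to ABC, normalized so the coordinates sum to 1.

(1/2, -1/2, 1)

Signed area of the reference triangle: [ABC] = ½·((-6)·(-3−7) + (-3)·(7−8) + 8·(8−(-3))) = ½·(60 + 3 + 88) = 151/2.
[PBC] = ½·((13/2)·(-3−7) + (-3)·(7−(25/2)) + 8·(25/2−(-3))) = ½·(-65 + 33/2 + 124) = 151/4, so the A-coordinate is (151/4)/(151/2) = 1/2.
[APC] = ½·((-6)·(25/2−7) + (13/2)·(7−8) + 8·(8−(25/2))) = ½·(-33 − 13/2 − 36) = -151/4, so the B-coordinate is -1/2.
[ABP] = ½·((-6)·(-3−(25/2)) + (-3)·(25/2−8) + (13/2)·(8−(-3))) = ½·(93 − 27/2 + 143/2) = 151/2, so the C-coordinate is 1.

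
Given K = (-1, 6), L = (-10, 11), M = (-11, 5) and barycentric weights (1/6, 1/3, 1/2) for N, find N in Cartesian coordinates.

(-9, 43/6)

N = (1/6)·K + (1/3)·L + (1/2)·M.
x-coordinate: (1/6)·(-1) + (1/3)·(-10) + (1/2)·(-11) = -9.
y-coordinate: (1/6)·6 + (1/3)·11 + (1/2)·5 = 43/6.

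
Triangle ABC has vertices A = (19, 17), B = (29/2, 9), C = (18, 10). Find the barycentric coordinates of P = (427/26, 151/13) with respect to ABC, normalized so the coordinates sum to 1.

(4/13, 7/13, 2/13)

Signed area of the reference triangle: [ABC] = ½·(19·(9−10) + (29/2)·(10−17) + 18·(17−9)) = ½·(-19 − 203/2 + 144) = 47/4.
[PBC] = ½·((427/26)·(9−10) + (29/2)·(10−(151/13)) + 18·(151/13−9)) = ½·(-427/26 − 609/26 + 612/13) = 47/13, so the A-coordinate is (47/13)/(47/4) = 4/13.
[APC] = ½·(19·(151/13−10) + (427/26)·(10−17) + 18·(17−(151/13))) = ½·(399/13 − 2989/26 + 1260/13) = 329/52, so the B-coordinate is 7/13.
[ABP] = ½·(19·(9−(151/13)) + (29/2)·(151/13−17) + (427/26)·(17−9)) = ½·(-646/13 − 1015/13 + 1708/13) = 47/26, so the C-coordinate is 2/13.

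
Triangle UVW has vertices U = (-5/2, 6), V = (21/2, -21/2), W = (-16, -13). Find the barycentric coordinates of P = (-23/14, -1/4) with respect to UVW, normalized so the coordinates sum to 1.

Signed area of the reference triangle: [UVW] = ½·((-5/2)·(-21/2−(-13)) + (21/2)·(-13−6) + (-16)·(6−(-21/2))) = ½·(-25/4 − 399/2 − 264) = -1879/8.
[PVW] = ½·((-23/14)·(-21/2−(-13)) + (21/2)·(-13−(-1/4)) + (-16)·(-1/4−(-21/2))) = ½·(-115/28 − 1071/8 − 164) = -16911/112, so the U-coordinate is (-16911/112)/(-1879/8) = 9/14.
[UPW] = ½·((-5/2)·(-1/4−(-13)) + (-23/14)·(-13−6) + (-16)·(6−(-1/4))) = ½·(-255/8 + 437/14 − 100) = -5637/112, so the V-coordinate is 3/14.
[UVP] = ½·((-5/2)·(-21/2−(-1/4)) + (21/2)·(-1/4−6) + (-23/14)·(6−(-21/2))) = ½·(205/8 − 525/8 − 759/28) = -1879/56, so the W-coordinate is 1/7.
Check: 9/14 + 3/14 + 1/7 = 1.

(9/14, 3/14, 1/7)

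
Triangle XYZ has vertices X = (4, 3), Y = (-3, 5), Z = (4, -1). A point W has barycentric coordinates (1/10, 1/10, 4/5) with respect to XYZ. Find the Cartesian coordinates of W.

(33/10, 0)

W = (1/10)·X + (1/10)·Y + (4/5)·Z.
x-coordinate: (1/10)·4 + (1/10)·(-3) + (4/5)·4 = 33/10.
y-coordinate: (1/10)·3 + (1/10)·5 + (4/5)·(-1) = 0.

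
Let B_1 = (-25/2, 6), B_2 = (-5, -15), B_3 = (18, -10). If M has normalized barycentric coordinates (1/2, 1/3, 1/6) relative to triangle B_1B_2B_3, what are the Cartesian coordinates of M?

(-59/12, -11/3)

M = (1/2)·B_1 + (1/3)·B_2 + (1/6)·B_3.
x-coordinate: (1/2)·(-25/2) + (1/3)·(-5) + (1/6)·18 = -59/12.
y-coordinate: (1/2)·6 + (1/3)·(-15) + (1/6)·(-10) = -11/3.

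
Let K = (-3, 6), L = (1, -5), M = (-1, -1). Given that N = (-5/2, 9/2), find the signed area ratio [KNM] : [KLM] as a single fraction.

[KLM] = ½·((-3)·(-5−(-1)) + 1·(-1−6) + (-1)·(6−(-5))) = ½·(12 − 7 − 11) = -3.
[KNM] = ½·((-3)·(9/2−(-1)) + (-5/2)·(-1−6) + (-1)·(6−(9/2))) = ½·(-33/2 + 35/2 − 3/2) = -1/4, so the ratio is (-1/4)/(-3) = 1/12.

1/12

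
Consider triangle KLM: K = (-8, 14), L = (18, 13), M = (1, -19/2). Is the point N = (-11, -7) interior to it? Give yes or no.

Barycentric coordinates of N: (625/1204, -519/1204, 549/602).
The three coordinates are positive, negative, positive; a point is interior exactly when all three are positive.

no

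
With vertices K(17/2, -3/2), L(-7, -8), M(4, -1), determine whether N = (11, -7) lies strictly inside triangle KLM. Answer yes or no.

Barycentric coordinates of N: (115/37, 47/74, -203/74).
The three coordinates are positive, positive, negative; a point is interior exactly when all three are positive.

no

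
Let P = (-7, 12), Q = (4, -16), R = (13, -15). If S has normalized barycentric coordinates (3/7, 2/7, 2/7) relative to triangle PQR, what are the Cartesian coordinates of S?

S = (3/7)·P + (2/7)·Q + (2/7)·R.
x-coordinate: (3/7)·(-7) + (2/7)·4 + (2/7)·13 = 13/7.
y-coordinate: (3/7)·12 + (2/7)·(-16) + (2/7)·(-15) = -26/7.

(13/7, -26/7)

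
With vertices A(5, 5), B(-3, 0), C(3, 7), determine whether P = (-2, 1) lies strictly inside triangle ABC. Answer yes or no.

yes

Barycentric coordinates of P: (1/26, 11/13, 3/26).
The three coordinates are positive, positive, positive; a point is interior exactly when all three are positive.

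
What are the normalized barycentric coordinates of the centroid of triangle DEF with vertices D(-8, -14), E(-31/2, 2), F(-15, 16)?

(1/3, 1/3, 1/3)

The centroid is the average of the vertices, so each weight is 1/3.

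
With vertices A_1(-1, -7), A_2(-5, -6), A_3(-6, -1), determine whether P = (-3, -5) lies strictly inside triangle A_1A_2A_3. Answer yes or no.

yes

Barycentric coordinates of P: (11/19, 2/19, 6/19).
The three coordinates are positive, positive, positive; a point is interior exactly when all three are positive.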